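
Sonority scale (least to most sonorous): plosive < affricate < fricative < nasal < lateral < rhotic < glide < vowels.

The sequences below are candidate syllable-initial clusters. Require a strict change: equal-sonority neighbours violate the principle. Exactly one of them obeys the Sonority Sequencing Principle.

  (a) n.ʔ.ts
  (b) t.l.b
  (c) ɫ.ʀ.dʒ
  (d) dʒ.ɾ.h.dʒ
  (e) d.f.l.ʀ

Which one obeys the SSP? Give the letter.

(a) sonority 4-1-2: ill-formed.
(b) sonority 1-5-1: ill-formed.
(c) sonority 5-6-2: ill-formed.
(d) sonority 2-6-3-2: ill-formed.
(e) sonority 1-3-5-6: well-formed.

e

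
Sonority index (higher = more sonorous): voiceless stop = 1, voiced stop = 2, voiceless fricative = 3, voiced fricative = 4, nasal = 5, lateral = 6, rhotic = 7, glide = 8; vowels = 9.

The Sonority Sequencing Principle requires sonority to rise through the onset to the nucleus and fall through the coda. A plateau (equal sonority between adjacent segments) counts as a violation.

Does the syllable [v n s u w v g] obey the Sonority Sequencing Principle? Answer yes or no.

no

Onset: /v/ is a voiced fricative (sonority 4), /n/ is a nasal (sonority 5), /s/ is a voiceless fricative (sonority 3); then the nucleus /u/ (sonority 9).
Onset profile 4-5-3-9 — does not strictly rise throughout.
Coda: /w/ is a glide (sonority 8), /v/ is a voiced fricative (sonority 4), /g/ is a voiced stop (sonority 2).
Coda profile 9-8-4-2 — falls from the nucleus.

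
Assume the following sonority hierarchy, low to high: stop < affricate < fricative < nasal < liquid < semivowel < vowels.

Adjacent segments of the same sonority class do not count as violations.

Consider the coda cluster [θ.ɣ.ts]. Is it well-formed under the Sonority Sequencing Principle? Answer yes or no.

yes

/θ/: fricative = 3.
/ɣ/: fricative = 3.
/ts/: affricate = 2.
The profile 3-3-2 is non-increasing (plateaus allowed), so the coda cluster satisfies the SSP.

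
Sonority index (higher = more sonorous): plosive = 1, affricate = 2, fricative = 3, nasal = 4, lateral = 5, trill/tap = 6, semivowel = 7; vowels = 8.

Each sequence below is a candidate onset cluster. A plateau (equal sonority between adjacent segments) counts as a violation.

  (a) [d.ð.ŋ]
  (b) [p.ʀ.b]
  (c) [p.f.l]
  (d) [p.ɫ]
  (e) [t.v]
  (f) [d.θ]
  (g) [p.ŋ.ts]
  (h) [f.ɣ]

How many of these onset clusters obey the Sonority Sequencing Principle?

(a) sonority 1-3-4: well-formed.
(b) sonority 1-6-1: ill-formed.
(c) sonority 1-3-5: well-formed.
(d) sonority 1-5: well-formed.
(e) sonority 1-3: well-formed.
(f) sonority 1-3: well-formed.
(g) sonority 1-4-2: ill-formed.
(h) sonority 3-3: ill-formed.

5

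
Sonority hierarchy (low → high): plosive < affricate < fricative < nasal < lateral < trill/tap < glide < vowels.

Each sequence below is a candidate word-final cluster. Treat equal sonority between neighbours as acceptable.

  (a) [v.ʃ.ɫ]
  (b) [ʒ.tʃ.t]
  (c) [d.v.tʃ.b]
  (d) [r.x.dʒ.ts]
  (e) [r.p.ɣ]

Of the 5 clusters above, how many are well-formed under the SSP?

(a) [v.ʃ.ɫ]: profile 3-3-5 — violates.
(b) [ʒ.tʃ.t]: profile 3-2-1 — obeys.
(c) [d.v.tʃ.b]: profile 1-3-2-1 — violates.
(d) [r.x.dʒ.ts]: profile 6-3-2-2 — obeys.
(e) [r.p.ɣ]: profile 6-1-3 — violates.

2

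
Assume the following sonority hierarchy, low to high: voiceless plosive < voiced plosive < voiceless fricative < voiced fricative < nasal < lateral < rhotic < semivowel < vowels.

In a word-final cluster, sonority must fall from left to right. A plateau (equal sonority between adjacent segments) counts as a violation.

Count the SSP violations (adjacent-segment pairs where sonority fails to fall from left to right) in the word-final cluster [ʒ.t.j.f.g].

/ʒ/ is a voiced fricative (sonority 4).
/t/ is a voiceless plosive (sonority 1).
/j/ is a semivowel (sonority 8).
/f/ is a voiceless fricative (sonority 3).
/g/ is a voiced plosive (sonority 2).
/ʒ/→/t/: 4→1 (falls) — ok.
/t/→/j/: 1→8 (does not fall) — violation.
/j/→/f/: 8→3 (falls) — ok.
/f/→/g/: 3→2 (falls) — ok.

1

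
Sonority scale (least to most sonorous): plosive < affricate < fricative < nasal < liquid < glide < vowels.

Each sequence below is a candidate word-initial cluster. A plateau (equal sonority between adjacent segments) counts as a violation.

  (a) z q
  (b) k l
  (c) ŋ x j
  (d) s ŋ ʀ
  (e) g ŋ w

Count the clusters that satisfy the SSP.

3

(a) 3-1 → violates
(b) 1-5 → obeys
(c) 4-3-6 → violates
(d) 3-4-5 → obeys
(e) 1-4-6 → obeys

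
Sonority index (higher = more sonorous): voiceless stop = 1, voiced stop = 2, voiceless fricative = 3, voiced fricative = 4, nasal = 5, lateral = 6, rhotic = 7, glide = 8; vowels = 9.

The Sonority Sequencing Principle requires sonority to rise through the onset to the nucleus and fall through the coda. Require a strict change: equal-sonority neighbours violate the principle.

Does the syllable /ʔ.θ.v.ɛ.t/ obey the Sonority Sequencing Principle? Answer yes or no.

yes

Onset: /ʔ/ is a voiceless stop (sonority 1), /θ/ is a voiceless fricative (sonority 3), /v/ is a voiced fricative (sonority 4); then the nucleus /ɛ/ (sonority 9).
Onset profile 1-3-4-9 — rises to the nucleus.
Coda: /t/ is a voiceless stop (sonority 1).
Coda profile 9-1 — falls from the nucleus.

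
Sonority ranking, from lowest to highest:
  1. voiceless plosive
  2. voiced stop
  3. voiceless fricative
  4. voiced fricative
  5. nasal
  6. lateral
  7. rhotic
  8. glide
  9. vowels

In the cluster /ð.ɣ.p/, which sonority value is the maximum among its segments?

/ð/ is a voiced fricative (sonority 4).
/ɣ/ is a voiced fricative (sonority 4).
/p/ is a voiceless plosive (sonority 1).
The maximum is 4.

4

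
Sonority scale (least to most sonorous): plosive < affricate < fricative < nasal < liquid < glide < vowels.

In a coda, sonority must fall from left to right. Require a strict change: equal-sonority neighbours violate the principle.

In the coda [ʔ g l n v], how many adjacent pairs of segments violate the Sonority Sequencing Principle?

/ʔ/: plosive = 1.
/g/: plosive = 1.
/l/: liquid = 5.
/n/: nasal = 4.
/v/: fricative = 3.
/ʔ/→/g/: 1→1 (plateau) — violation.
/g/→/l/: 1→5 (does not fall) — violation.
/l/→/n/: 5→4 (falls) — ok.
/n/→/v/: 4→3 (falls) — ok.

2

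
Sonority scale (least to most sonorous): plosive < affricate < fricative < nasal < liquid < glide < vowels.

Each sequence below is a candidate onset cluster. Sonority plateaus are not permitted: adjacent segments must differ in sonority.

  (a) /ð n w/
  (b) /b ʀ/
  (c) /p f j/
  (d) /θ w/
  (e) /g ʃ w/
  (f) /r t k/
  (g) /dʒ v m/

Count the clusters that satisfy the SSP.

(a) sonority 3-4-6: well-formed.
(b) sonority 1-5: well-formed.
(c) sonority 1-3-6: well-formed.
(d) sonority 3-6: well-formed.
(e) sonority 1-3-6: well-formed.
(f) sonority 5-1-1: ill-formed.
(g) sonority 2-3-4: well-formed.

6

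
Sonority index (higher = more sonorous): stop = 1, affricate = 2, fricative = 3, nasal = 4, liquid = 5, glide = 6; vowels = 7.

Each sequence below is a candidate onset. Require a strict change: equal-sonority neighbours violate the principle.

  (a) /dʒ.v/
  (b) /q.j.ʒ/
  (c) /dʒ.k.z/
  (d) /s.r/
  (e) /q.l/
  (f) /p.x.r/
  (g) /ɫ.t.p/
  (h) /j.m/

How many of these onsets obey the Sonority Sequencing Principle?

4

(a) 2-3 → obeys
(b) 1-6-3 → violates
(c) 2-1-3 → violates
(d) 3-5 → obeys
(e) 1-5 → obeys
(f) 1-3-5 → obeys
(g) 5-1-1 → violates
(h) 6-4 → violates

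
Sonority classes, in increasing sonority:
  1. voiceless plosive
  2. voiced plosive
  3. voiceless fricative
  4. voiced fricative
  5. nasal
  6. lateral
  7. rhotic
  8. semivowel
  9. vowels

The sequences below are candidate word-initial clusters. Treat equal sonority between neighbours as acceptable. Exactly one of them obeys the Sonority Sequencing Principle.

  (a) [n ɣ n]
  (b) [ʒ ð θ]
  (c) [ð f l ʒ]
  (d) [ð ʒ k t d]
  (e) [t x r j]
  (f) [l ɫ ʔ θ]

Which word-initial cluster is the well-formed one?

(a) sonority 5-4-5: ill-formed.
(b) sonority 4-4-3: ill-formed.
(c) sonority 4-3-6-4: ill-formed.
(d) sonority 4-4-1-1-2: ill-formed.
(e) sonority 1-3-7-8: well-formed.
(f) sonority 6-6-1-3: ill-formed.

e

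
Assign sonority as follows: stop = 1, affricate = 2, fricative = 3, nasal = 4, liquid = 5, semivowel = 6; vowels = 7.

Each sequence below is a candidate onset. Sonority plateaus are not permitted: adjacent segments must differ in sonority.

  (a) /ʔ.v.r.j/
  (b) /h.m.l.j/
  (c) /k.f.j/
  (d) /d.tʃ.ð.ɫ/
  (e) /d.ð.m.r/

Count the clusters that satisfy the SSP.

(a) /ʔ.v.r.j/: profile 1-3-5-6 — obeys.
(b) /h.m.l.j/: profile 3-4-5-6 — obeys.
(c) /k.f.j/: profile 1-3-6 — obeys.
(d) /d.tʃ.ð.ɫ/: profile 1-2-3-5 — obeys.
(e) /d.ð.m.r/: profile 1-3-4-5 — obeys.

5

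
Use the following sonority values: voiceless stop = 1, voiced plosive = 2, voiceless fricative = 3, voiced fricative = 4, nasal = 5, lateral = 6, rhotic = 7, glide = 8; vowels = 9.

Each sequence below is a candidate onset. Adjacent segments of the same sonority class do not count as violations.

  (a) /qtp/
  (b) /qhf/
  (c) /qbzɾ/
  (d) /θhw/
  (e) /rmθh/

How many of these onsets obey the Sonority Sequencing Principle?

(a) sonority 1-1-1: well-formed.
(b) sonority 1-3-3: well-formed.
(c) sonority 1-2-4-7: well-formed.
(d) sonority 3-3-8: well-formed.
(e) sonority 7-5-3-3: ill-formed.

4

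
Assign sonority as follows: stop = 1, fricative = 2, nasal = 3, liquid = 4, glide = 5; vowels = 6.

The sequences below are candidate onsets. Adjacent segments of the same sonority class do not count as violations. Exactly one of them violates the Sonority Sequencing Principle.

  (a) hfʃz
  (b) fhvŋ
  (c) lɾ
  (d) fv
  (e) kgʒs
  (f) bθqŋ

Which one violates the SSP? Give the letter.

f

(a) sonority 2-2-2-2: well-formed.
(b) sonority 2-2-2-3: well-formed.
(c) sonority 4-4: well-formed.
(d) sonority 2-2: well-formed.
(e) sonority 1-1-2-2: well-formed.
(f) sonority 1-2-1-3: ill-formed.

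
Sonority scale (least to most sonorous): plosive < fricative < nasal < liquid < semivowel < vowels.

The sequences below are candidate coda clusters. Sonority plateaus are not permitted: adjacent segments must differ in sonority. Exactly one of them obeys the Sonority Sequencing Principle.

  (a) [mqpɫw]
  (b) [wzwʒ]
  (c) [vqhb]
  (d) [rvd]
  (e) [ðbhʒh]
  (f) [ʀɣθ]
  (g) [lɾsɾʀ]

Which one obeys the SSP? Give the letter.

(a) 3-1-1-4-5 → violates
(b) 5-2-5-2 → violates
(c) 2-1-2-1 → violates
(d) 4-2-1 → obeys
(e) 2-1-2-2-2 → violates
(f) 4-2-2 → violates
(g) 4-4-2-4-4 → violates

d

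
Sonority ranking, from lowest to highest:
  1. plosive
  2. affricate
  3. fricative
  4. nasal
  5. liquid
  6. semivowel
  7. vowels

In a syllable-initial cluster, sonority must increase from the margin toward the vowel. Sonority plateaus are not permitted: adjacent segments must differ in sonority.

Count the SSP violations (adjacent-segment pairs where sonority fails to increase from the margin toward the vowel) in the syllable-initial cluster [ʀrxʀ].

/ʀ/ is a liquid (sonority 5).
/r/ is a liquid (sonority 5).
/x/ is a fricative (sonority 3).
/ʀ/ is a liquid (sonority 5).
/ʀ/→/r/: 5→5 (plateau) — violation.
/r/→/x/: 5→3 (does not rise) — violation.
/x/→/ʀ/: 3→5 (rises) — ok.

2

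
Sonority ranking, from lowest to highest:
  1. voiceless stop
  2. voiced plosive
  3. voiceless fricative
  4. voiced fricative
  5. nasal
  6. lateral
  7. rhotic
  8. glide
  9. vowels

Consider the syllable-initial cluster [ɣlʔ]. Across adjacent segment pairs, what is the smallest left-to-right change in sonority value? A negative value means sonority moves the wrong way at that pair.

-5

/ɣ/: voiced fricative = 4.
/l/: lateral = 6.
/ʔ/: voiceless stop = 1.
/ɣ/→/l/: change +2.
/l/→/ʔ/: change -5.
Minimum = -5.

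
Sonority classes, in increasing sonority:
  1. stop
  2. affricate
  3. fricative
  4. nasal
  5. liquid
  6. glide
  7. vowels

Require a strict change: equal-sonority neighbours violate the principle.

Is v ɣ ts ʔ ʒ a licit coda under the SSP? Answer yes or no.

/v/: fricative = 3.
/ɣ/: fricative = 3.
/ts/: affricate = 2.
/ʔ/: stop = 1.
/ʒ/: fricative = 3.
The profile is 3-3-2-1-3. Between /v/ (3) and /ɣ/ (3) sonority does not fall, so the cluster violates the SSP.

no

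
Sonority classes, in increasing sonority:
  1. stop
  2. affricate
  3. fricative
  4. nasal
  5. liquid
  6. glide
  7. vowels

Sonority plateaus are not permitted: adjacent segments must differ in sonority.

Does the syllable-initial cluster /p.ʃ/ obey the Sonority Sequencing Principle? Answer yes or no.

yes

/p/ is a stop (sonority 1).
/ʃ/ is a fricative (sonority 3).
The profile 1-3 strictly rises, so the syllable-initial cluster satisfies the SSP.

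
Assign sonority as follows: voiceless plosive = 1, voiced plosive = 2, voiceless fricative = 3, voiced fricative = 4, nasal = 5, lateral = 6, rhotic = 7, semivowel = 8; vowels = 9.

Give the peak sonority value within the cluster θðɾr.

/θ/ is a voiceless fricative (sonority 3).
/ð/ is a voiced fricative (sonority 4).
/ɾ/ is a rhotic (sonority 7).
/r/ is a rhotic (sonority 7).
The maximum is 7.

7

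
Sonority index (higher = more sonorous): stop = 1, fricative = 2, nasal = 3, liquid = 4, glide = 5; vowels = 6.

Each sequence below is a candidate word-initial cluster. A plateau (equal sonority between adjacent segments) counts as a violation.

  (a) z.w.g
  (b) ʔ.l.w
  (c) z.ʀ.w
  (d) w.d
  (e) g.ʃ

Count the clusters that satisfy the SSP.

3

(a) z.w.g: profile 2-5-1 — violates.
(b) ʔ.l.w: profile 1-4-5 — obeys.
(c) z.ʀ.w: profile 2-4-5 — obeys.
(d) w.d: profile 5-1 — violates.
(e) g.ʃ: profile 1-2 — obeys.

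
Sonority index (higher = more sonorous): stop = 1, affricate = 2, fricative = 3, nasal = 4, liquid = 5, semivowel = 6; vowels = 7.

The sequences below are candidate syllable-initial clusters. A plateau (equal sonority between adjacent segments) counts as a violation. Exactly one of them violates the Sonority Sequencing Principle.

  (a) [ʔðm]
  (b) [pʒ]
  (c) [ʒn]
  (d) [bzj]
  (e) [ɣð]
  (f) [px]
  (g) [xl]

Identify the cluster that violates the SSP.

(a) sonority 1-3-4: well-formed.
(b) sonority 1-3: well-formed.
(c) sonority 3-4: well-formed.
(d) sonority 1-3-6: well-formed.
(e) sonority 3-3: ill-formed.
(f) sonority 1-3: well-formed.
(g) sonority 3-5: well-formed.

e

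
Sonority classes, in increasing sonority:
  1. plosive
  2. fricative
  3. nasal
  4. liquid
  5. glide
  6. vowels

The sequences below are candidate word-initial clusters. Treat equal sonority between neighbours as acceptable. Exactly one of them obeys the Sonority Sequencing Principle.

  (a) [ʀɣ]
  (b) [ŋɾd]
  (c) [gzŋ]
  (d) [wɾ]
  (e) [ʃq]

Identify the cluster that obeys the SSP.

c

(a) sonority 4-2: ill-formed.
(b) sonority 3-4-1: ill-formed.
(c) sonority 1-2-3: well-formed.
(d) sonority 5-4: ill-formed.
(e) sonority 2-1: ill-formed.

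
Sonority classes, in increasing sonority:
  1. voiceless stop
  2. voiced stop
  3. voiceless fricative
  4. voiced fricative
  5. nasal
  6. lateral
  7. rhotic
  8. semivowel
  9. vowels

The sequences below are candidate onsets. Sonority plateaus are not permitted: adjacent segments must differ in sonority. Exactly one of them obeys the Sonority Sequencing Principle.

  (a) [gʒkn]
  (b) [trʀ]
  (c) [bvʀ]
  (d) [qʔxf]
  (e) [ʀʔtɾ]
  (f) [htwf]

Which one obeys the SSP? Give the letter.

(a) 2-4-1-5 → violates
(b) 1-7-7 → violates
(c) 2-4-7 → obeys
(d) 1-1-3-3 → violates
(e) 7-1-1-7 → violates
(f) 3-1-8-3 → violates

c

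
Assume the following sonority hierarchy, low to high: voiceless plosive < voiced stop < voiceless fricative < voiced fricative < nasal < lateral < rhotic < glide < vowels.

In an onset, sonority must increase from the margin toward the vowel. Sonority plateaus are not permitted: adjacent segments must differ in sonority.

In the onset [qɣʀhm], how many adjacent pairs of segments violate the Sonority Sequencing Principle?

1

/q/ is a voiceless plosive (sonority 1).
/ɣ/ is a voiced fricative (sonority 4).
/ʀ/ is a rhotic (sonority 7).
/h/ is a voiceless fricative (sonority 3).
/m/ is a nasal (sonority 5).
/q/→/ɣ/: 1→4 (rises) — ok.
/ɣ/→/ʀ/: 4→7 (rises) — ok.
/ʀ/→/h/: 7→3 (does not rise) — violation.
/h/→/m/: 3→5 (rises) — ok.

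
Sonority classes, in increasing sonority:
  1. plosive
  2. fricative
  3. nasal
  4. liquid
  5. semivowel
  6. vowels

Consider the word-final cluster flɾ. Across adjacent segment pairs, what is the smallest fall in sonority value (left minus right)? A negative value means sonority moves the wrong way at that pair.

/f/: fricative = 2.
/l/: liquid = 4.
/ɾ/: liquid = 4.
/f/→/l/: change -2.
/l/→/ɾ/: change +0.
Minimum = -2.

-2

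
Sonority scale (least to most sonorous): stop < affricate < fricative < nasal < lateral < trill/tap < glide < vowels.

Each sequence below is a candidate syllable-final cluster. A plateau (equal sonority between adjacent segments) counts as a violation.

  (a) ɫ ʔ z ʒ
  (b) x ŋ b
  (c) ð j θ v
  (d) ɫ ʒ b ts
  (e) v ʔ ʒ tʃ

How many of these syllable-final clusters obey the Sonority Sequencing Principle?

0

(a) sonority 5-1-3-3: ill-formed.
(b) sonority 3-4-1: ill-formed.
(c) sonority 3-7-3-3: ill-formed.
(d) sonority 5-3-1-2: ill-formed.
(e) sonority 3-1-3-2: ill-formed.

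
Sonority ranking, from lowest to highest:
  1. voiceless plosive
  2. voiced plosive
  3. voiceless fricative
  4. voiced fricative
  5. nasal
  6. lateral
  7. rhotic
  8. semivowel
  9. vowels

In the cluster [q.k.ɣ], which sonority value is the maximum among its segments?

4

/q/ is a voiceless plosive (sonority 1).
/k/ is a voiceless plosive (sonority 1).
/ɣ/ is a voiced fricative (sonority 4).
The maximum is 4.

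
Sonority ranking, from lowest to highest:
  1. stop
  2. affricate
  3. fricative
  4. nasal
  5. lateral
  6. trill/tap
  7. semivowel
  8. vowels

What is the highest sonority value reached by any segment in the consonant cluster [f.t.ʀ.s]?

6

/f/ — fricative, sonority 3.
/t/ — stop, sonority 1.
/ʀ/ — trill/tap, sonority 6.
/s/ — fricative, sonority 3.
The maximum is 6.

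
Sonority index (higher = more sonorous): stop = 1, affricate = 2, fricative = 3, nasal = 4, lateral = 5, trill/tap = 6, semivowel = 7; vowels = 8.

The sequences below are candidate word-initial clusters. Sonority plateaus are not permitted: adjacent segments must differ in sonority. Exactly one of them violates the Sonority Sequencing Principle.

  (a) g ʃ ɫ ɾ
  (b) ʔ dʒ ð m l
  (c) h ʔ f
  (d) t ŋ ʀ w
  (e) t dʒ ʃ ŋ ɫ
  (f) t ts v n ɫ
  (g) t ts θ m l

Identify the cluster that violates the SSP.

c

(a) sonority 1-3-5-6: well-formed.
(b) sonority 1-2-3-4-5: well-formed.
(c) sonority 3-1-3: ill-formed.
(d) sonority 1-4-6-7: well-formed.
(e) sonority 1-2-3-4-5: well-formed.
(f) sonority 1-2-3-4-5: well-formed.
(g) sonority 1-2-3-4-5: well-formed.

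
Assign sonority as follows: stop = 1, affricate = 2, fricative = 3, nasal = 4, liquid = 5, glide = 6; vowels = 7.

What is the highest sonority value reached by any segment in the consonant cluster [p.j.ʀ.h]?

/p/ is a stop (sonority 1).
/j/ is a glide (sonority 6).
/ʀ/ is a liquid (sonority 5).
/h/ is a fricative (sonority 3).
The maximum is 6.

6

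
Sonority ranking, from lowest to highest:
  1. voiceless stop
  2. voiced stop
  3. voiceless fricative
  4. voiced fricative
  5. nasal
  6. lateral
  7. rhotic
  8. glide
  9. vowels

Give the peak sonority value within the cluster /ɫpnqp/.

6

/ɫ/: lateral = 6.
/p/: voiceless stop = 1.
/n/: nasal = 5.
/q/: voiceless stop = 1.
/p/: voiceless stop = 1.
The maximum is 6.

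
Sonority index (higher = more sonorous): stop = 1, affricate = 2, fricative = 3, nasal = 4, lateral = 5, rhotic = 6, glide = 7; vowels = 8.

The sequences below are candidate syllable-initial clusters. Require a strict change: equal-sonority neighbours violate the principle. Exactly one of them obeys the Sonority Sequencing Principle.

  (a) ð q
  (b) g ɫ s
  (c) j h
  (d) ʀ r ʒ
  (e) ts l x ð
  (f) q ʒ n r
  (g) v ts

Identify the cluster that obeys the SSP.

(a) 3-1 → violates
(b) 1-5-3 → violates
(c) 7-3 → violates
(d) 6-6-3 → violates
(e) 2-5-3-3 → violates
(f) 1-3-4-6 → obeys
(g) 3-2 → violates

f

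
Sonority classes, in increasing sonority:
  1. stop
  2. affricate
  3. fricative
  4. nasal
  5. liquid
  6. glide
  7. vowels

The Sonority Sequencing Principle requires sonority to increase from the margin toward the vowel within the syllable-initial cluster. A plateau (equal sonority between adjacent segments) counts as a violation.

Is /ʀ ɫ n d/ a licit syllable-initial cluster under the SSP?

no

/ʀ/: liquid = 5.
/ɫ/: liquid = 5.
/n/: nasal = 4.
/d/: stop = 1.
The profile is 5-5-4-1. Between /ʀ/ (5) and /ɫ/ (5) sonority does not rise, so the cluster violates the SSP.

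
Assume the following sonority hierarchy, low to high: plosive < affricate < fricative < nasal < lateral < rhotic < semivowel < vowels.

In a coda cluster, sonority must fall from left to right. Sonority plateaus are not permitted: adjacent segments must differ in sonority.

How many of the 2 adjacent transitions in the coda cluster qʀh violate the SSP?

1

/q/ is a plosive (sonority 1).
/ʀ/ is a rhotic (sonority 6).
/h/ is a fricative (sonority 3).
/q/→/ʀ/: 1→6 (does not fall) — violation.
/ʀ/→/h/: 6→3 (falls) — ok.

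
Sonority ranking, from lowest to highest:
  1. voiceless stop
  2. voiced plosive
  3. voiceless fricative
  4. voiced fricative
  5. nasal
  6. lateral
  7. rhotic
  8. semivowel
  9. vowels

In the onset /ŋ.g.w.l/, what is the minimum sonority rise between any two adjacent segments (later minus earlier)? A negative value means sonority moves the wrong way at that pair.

/ŋ/ is a nasal (sonority 5).
/g/ is a voiced plosive (sonority 2).
/w/ is a semivowel (sonority 8).
/l/ is a lateral (sonority 6).
/ŋ/→/g/: change -3.
/g/→/w/: change +6.
/w/→/l/: change -2.
Minimum = -3.

-3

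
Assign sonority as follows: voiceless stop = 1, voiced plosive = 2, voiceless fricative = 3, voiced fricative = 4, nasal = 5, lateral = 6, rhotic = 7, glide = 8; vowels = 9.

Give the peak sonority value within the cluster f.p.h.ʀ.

/f/ is a voiceless fricative (sonority 3).
/p/ is a voiceless stop (sonority 1).
/h/ is a voiceless fricative (sonority 3).
/ʀ/ is a rhotic (sonority 7).
The maximum is 7.

7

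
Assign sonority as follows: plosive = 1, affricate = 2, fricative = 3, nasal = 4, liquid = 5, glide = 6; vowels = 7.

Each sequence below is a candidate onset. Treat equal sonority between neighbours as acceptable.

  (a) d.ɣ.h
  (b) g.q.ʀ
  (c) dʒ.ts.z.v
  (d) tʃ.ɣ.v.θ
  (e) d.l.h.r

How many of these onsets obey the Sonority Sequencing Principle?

(a) d.ɣ.h: profile 1-3-3 — obeys.
(b) g.q.ʀ: profile 1-1-5 — obeys.
(c) dʒ.ts.z.v: profile 2-2-3-3 — obeys.
(d) tʃ.ɣ.v.θ: profile 2-3-3-3 — obeys.
(e) d.l.h.r: profile 1-5-3-5 — violates.

4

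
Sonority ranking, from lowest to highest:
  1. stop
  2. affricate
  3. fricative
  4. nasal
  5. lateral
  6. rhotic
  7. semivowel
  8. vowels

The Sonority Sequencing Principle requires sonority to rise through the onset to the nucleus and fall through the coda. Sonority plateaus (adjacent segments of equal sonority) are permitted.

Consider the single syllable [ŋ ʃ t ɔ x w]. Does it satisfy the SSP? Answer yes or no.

Onset: /ŋ/ is a nasal (sonority 4), /ʃ/ is a fricative (sonority 3), /t/ is a stop (sonority 1); then the nucleus /ɔ/ (sonority 8).
Onset profile 4-3-1-8 — does not rise throughout.
Coda: /x/ is a fricative (sonority 3), /w/ is a semivowel (sonority 7).
Coda profile 8-3-7 — does not fall throughout.

no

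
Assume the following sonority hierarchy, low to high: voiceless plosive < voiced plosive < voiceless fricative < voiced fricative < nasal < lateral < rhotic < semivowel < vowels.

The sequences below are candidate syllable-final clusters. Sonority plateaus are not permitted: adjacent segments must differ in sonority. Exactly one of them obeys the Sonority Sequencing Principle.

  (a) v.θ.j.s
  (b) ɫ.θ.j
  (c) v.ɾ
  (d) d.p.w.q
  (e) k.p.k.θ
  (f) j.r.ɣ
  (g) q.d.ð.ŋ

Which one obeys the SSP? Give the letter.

f

(a) 4-3-8-3 → violates
(b) 6-3-8 → violates
(c) 4-7 → violates
(d) 2-1-8-1 → violates
(e) 1-1-1-3 → violates
(f) 8-7-4 → obeys
(g) 1-2-4-5 → violates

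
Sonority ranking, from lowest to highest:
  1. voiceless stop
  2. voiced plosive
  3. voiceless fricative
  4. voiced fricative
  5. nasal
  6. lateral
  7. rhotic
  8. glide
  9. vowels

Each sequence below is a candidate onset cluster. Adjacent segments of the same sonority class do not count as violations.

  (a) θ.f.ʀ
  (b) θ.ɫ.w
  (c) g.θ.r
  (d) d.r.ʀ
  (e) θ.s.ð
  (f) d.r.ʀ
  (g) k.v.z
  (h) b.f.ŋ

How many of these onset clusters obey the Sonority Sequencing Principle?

8

(a) 3-3-7 → obeys
(b) 3-6-8 → obeys
(c) 2-3-7 → obeys
(d) 2-7-7 → obeys
(e) 3-3-4 → obeys
(f) 2-7-7 → obeys
(g) 1-4-4 → obeys
(h) 2-3-5 → obeys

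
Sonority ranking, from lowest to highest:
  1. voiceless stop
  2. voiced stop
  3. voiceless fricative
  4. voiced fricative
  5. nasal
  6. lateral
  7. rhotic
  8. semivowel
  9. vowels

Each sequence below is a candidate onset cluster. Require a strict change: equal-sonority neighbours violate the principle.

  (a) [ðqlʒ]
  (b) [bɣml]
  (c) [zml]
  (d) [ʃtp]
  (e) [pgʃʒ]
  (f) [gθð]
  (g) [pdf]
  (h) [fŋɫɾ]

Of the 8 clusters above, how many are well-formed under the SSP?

(a) sonority 4-1-6-4: ill-formed.
(b) sonority 2-4-5-6: well-formed.
(c) sonority 4-5-6: well-formed.
(d) sonority 3-1-1: ill-formed.
(e) sonority 1-2-3-4: well-formed.
(f) sonority 2-3-4: well-formed.
(g) sonority 1-2-3: well-formed.
(h) sonority 3-5-6-7: well-formed.

6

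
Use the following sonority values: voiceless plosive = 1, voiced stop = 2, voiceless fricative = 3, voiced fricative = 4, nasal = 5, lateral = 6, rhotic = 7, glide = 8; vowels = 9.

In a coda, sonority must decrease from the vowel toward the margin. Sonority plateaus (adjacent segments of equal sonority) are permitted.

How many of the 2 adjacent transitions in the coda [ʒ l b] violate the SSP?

/ʒ/ — voiced fricative, sonority 4.
/l/ — lateral, sonority 6.
/b/ — voiced stop, sonority 2.
/ʒ/→/l/: 4→6 (does not fall) — violation.
/l/→/b/: 6→2 (falls) — ok.

1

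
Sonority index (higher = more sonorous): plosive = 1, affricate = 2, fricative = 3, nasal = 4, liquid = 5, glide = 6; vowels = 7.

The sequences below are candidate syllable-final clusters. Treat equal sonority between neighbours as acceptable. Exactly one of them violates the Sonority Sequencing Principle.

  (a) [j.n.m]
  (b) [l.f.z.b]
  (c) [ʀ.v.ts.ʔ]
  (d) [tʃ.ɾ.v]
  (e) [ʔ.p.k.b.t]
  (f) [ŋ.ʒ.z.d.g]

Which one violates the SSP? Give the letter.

d

(a) 6-4-4 → obeys
(b) 5-3-3-1 → obeys
(c) 5-3-2-1 → obeys
(d) 2-5-3 → violates
(e) 1-1-1-1-1 → obeys
(f) 4-3-3-1-1 → obeys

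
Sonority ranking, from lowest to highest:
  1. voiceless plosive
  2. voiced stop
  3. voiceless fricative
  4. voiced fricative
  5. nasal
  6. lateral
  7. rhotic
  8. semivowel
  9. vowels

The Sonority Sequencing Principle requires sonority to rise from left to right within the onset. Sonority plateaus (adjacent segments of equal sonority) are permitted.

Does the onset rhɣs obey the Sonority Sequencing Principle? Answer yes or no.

no

/r/ — rhotic, sonority 7.
/h/ — voiceless fricative, sonority 3.
/ɣ/ — voiced fricative, sonority 4.
/s/ — voiceless fricative, sonority 3.
The profile is 7-3-4-3. Between /r/ (7) and /h/ (3) sonority does not rise, so the cluster violates the SSP.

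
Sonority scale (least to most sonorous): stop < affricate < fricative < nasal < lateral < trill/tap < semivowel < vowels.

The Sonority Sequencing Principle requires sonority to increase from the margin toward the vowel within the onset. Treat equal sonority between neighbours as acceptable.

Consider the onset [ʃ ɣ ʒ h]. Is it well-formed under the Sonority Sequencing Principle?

yes

/ʃ/ is a fricative (sonority 3).
/ɣ/ is a fricative (sonority 3).
/ʒ/ is a fricative (sonority 3).
/h/ is a fricative (sonority 3).
The profile 3-3-3-3 is non-decreasing (plateaus allowed), so the onset satisfies the SSP.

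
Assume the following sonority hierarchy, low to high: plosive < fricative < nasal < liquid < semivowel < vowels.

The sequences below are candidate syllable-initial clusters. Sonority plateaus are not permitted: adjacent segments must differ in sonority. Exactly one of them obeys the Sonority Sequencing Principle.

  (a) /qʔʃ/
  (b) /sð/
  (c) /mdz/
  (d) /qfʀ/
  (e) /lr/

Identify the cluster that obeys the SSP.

(a) 1-1-2 → violates
(b) 2-2 → violates
(c) 3-1-2 → violates
(d) 1-2-4 → obeys
(e) 4-4 → violates

d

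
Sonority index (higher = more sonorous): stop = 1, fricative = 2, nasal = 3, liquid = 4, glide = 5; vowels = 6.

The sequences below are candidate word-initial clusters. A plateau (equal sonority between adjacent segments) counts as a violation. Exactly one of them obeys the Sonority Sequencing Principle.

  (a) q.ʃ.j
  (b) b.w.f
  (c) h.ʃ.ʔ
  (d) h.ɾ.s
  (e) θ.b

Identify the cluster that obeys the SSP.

a

(a) q.ʃ.j: profile 1-2-5 — obeys.
(b) b.w.f: profile 1-5-2 — violates.
(c) h.ʃ.ʔ: profile 2-2-1 — violates.
(d) h.ɾ.s: profile 2-4-2 — violates.
(e) θ.b: profile 2-1 — violates.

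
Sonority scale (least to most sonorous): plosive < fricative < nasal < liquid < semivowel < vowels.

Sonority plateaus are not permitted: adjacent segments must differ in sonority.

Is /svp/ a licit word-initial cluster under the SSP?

no

/s/: fricative = 2.
/v/: fricative = 2.
/p/: plosive = 1.
The profile is 2-2-1. Between /s/ (2) and /v/ (2) sonority does not rise, so the cluster violates the SSP.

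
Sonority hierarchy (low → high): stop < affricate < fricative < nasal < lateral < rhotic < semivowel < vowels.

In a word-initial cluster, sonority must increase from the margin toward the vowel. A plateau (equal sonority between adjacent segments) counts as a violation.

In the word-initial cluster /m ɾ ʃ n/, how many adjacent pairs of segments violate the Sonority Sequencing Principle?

1

/m/ is a nasal (sonority 4).
/ɾ/ is a rhotic (sonority 6).
/ʃ/ is a fricative (sonority 3).
/n/ is a nasal (sonority 4).
/m/→/ɾ/: 4→6 (rises) — ok.
/ɾ/→/ʃ/: 6→3 (does not rise) — violation.
/ʃ/→/n/: 3→4 (rises) — ok.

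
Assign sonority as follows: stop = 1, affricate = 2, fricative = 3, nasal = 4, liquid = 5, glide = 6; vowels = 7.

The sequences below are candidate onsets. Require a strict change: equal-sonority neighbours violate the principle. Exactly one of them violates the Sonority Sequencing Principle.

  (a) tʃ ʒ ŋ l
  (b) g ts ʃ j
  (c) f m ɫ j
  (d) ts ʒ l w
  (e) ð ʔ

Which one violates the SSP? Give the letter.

e

(a) 2-3-4-5 → obeys
(b) 1-2-3-6 → obeys
(c) 3-4-5-6 → obeys
(d) 2-3-5-6 → obeys
(e) 3-1 → violates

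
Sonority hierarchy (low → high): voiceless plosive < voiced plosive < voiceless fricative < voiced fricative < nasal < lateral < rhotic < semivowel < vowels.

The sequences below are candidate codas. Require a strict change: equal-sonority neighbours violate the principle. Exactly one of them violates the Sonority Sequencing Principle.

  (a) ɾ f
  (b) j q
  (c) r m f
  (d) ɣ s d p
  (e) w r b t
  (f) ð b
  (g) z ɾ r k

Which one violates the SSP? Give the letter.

g

(a) ɾ f: profile 7-3 — obeys.
(b) j q: profile 8-1 — obeys.
(c) r m f: profile 7-5-3 — obeys.
(d) ɣ s d p: profile 4-3-2-1 — obeys.
(e) w r b t: profile 8-7-2-1 — obeys.
(f) ð b: profile 4-2 — obeys.
(g) z ɾ r k: profile 4-7-7-1 — violates.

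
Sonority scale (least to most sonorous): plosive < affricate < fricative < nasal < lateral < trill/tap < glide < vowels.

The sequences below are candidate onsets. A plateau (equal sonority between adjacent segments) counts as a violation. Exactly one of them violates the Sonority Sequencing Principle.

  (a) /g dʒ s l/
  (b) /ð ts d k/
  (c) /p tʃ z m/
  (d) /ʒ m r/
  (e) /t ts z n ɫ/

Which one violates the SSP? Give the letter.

(a) sonority 1-2-3-5: well-formed.
(b) sonority 3-2-1-1: ill-formed.
(c) sonority 1-2-3-4: well-formed.
(d) sonority 3-4-6: well-formed.
(e) sonority 1-2-3-4-5: well-formed.

b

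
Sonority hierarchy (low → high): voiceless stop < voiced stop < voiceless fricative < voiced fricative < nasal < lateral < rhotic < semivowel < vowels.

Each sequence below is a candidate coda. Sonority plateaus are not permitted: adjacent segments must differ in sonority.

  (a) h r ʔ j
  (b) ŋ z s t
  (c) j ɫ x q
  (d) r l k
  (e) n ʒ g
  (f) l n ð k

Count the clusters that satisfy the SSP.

(a) 3-7-1-8 → violates
(b) 5-4-3-1 → obeys
(c) 8-6-3-1 → obeys
(d) 7-6-1 → obeys
(e) 5-4-2 → obeys
(f) 6-5-4-1 → obeys

5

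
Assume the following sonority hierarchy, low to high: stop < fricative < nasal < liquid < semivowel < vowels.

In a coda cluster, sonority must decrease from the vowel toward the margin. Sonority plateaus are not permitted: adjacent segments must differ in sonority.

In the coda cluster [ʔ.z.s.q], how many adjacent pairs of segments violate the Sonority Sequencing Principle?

2

/ʔ/ — stop, sonority 1.
/z/ — fricative, sonority 2.
/s/ — fricative, sonority 2.
/q/ — stop, sonority 1.
/ʔ/→/z/: 1→2 (does not fall) — violation.
/z/→/s/: 2→2 (plateau) — violation.
/s/→/q/: 2→1 (falls) — ok.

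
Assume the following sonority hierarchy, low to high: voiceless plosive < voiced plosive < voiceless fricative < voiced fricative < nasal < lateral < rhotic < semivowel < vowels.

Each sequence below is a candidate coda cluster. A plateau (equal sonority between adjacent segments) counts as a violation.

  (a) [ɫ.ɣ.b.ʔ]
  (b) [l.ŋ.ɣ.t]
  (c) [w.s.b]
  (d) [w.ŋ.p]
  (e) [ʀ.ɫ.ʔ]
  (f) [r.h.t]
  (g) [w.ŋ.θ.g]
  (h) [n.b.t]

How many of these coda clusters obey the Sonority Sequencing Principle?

(a) sonority 6-4-2-1: well-formed.
(b) sonority 6-5-4-1: well-formed.
(c) sonority 8-3-2: well-formed.
(d) sonority 8-5-1: well-formed.
(e) sonority 7-6-1: well-formed.
(f) sonority 7-3-1: well-formed.
(g) sonority 8-5-3-2: well-formed.
(h) sonority 5-2-1: well-formed.

8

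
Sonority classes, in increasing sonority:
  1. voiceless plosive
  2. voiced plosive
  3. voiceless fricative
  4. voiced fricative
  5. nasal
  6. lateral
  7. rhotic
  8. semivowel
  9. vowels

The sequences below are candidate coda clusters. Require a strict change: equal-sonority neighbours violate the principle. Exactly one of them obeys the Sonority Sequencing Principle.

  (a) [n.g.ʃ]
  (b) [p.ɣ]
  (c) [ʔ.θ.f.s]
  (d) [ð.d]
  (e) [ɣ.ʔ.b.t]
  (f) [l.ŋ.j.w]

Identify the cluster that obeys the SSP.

(a) [n.g.ʃ]: profile 5-2-3 — violates.
(b) [p.ɣ]: profile 1-4 — violates.
(c) [ʔ.θ.f.s]: profile 1-3-3-3 — violates.
(d) [ð.d]: profile 4-2 — obeys.
(e) [ɣ.ʔ.b.t]: profile 4-1-2-1 — violates.
(f) [l.ŋ.j.w]: profile 6-5-8-8 — violates.

d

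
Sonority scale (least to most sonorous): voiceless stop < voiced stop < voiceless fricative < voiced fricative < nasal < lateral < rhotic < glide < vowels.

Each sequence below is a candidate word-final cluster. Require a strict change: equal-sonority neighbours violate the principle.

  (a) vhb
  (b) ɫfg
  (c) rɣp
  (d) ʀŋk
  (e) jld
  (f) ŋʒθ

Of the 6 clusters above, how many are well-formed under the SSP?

(a) sonority 4-3-2: well-formed.
(b) sonority 6-3-2: well-formed.
(c) sonority 7-4-1: well-formed.
(d) sonority 7-5-1: well-formed.
(e) sonority 8-6-2: well-formed.
(f) sonority 5-4-3: well-formed.

6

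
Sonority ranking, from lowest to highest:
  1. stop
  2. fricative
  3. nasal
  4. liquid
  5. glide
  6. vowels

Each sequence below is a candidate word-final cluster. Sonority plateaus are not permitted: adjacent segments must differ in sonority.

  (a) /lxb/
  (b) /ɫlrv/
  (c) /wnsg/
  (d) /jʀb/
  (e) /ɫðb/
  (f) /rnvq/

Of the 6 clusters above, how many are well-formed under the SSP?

(a) sonority 4-2-1: well-formed.
(b) sonority 4-4-4-2: ill-formed.
(c) sonority 5-3-2-1: well-formed.
(d) sonority 5-4-1: well-formed.
(e) sonority 4-2-1: well-formed.
(f) sonority 4-3-2-1: well-formed.

5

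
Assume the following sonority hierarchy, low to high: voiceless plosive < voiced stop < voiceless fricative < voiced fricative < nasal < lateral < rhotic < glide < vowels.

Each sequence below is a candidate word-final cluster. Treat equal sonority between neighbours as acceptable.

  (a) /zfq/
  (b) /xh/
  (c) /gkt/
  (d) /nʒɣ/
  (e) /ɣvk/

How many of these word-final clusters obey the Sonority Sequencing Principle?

(a) 4-3-1 → obeys
(b) 3-3 → obeys
(c) 2-1-1 → obeys
(d) 5-4-4 → obeys
(e) 4-4-1 → obeys

5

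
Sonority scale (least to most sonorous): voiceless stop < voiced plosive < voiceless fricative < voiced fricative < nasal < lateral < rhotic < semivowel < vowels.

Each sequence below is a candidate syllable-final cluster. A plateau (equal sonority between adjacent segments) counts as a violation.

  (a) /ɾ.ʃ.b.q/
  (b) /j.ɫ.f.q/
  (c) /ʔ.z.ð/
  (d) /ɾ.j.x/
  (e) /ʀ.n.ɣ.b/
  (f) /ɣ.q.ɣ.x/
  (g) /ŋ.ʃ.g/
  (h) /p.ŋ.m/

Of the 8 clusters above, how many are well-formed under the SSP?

(a) 7-3-2-1 → obeys
(b) 8-6-3-1 → obeys
(c) 1-4-4 → violates
(d) 7-8-3 → violates
(e) 7-5-4-2 → obeys
(f) 4-1-4-3 → violates
(g) 5-3-2 → obeys
(h) 1-5-5 → violates

4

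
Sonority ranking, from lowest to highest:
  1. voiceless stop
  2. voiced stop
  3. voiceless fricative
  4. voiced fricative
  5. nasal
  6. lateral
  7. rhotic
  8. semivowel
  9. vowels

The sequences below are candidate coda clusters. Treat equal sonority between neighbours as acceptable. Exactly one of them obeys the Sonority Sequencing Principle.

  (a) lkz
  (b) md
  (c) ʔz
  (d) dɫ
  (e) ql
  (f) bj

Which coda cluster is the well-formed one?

(a) sonority 6-1-4: ill-formed.
(b) sonority 5-2: well-formed.
(c) sonority 1-4: ill-formed.
(d) sonority 2-6: ill-formed.
(e) sonority 1-6: ill-formed.
(f) sonority 2-8: ill-formed.

b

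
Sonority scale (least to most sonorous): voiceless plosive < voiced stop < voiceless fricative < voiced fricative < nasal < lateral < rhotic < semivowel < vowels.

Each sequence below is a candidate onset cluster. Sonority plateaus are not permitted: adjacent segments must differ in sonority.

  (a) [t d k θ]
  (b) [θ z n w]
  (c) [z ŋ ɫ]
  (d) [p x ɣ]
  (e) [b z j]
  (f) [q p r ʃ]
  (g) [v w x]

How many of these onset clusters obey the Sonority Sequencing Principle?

4

(a) 1-2-1-3 → violates
(b) 3-4-5-8 → obeys
(c) 4-5-6 → obeys
(d) 1-3-4 → obeys
(e) 2-4-8 → obeys
(f) 1-1-7-3 → violates
(g) 4-8-3 → violates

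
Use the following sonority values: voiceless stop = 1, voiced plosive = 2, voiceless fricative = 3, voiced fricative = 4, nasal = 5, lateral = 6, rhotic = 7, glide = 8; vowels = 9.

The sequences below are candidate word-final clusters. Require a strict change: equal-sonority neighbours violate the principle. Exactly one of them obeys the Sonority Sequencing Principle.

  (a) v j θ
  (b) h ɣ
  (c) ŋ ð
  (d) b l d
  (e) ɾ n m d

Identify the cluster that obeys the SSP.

(a) 4-8-3 → violates
(b) 3-4 → violates
(c) 5-4 → obeys
(d) 2-6-2 → violates
(e) 7-5-5-2 → violates

c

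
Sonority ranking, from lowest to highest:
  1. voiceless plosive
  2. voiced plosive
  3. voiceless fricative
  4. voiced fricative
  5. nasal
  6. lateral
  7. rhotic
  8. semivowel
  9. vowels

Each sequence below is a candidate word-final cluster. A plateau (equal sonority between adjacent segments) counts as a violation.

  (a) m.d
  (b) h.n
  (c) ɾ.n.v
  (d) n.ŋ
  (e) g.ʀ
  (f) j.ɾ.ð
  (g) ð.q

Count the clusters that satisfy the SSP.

(a) 5-2 → obeys
(b) 3-5 → violates
(c) 7-5-4 → obeys
(d) 5-5 → violates
(e) 2-7 → violates
(f) 8-7-4 → obeys
(g) 4-1 → obeys

4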